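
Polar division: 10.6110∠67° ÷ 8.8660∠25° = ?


r = 10.6110 / 8.8660 = 1.1968
theta = 67° - 25° = 42° = 42° (mod 360)

1.1968 cis(42°)


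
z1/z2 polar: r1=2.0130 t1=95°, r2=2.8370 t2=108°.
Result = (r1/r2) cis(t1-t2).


r = 2.0130 / 2.8370 = 0.7096
theta = 95° - 108° = -13° = 347° (mod 360)

0.7096 cis(347°)


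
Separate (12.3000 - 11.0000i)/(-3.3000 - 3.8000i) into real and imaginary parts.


Multiply by conjugate: (12.3000 - 11.0000i)(-3.3000 + 3.8000i) / ((-3.3)^2 + (-3.8)^2)
Numerator real = 12.3*(-3.3) - (11)*(-3.8) = 1.21
Numerator imag = -11*(-3.3) - 12.3*(-3.8) = 83.04
Denominator = 25.33
Re(z) = 1.21/25.33 = 0.0478
Im(z) = 83.04/25.33 = 3.2783

Re(z) = 0.0478, Im(z) = 3.2783


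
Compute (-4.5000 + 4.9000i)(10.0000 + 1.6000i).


Real = -4.5*10 - 4.9*1.6 = -45 - 7.84 = -52.84
Imag = -4.5*1.6 + 10*4.9 = -7.2 + 49 = 41.8

-52.8400 + 41.8000i


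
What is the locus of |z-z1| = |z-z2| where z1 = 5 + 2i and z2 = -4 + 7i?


Equal distances means the locus is the perpendicular bisector of z1 and z2.
Midpoint = ((5+(-4))/2, (2+7)/2) = (0.5000, 4.5000)

Perpendicular bisector through (0.5000, 4.5000)


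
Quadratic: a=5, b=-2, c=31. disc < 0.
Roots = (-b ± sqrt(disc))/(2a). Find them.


disc = (-2)^2 - 4*5*31 = 4 - 620 = -616
sqrt(|disc|) = sqrt(616) = 24.8193
Real part = 2/(2*5) = 0.2000
Imag part = 24.8193/(2*5) = 2.4819

0.2000 ± 2.4819i


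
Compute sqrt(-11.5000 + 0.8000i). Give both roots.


|z| = sqrt(132.25+0.64) = 11.5278
sqrt((|z|+a)/2) = sqrt((11.5278+(-11.5))/2) = sqrt(0.0139) = 0.1179
sqrt((|z|-a)/2) = sqrt((11.5278-(-11.5))/2) = sqrt(11.5139) = 3.3932

±(0.1179 + 3.3932i) i.e. 0.1179 + 3.3932i and -0.1179 - 3.3932i


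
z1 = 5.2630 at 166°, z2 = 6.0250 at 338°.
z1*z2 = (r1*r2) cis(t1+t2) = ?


r = 5.2630 * 6.0250 = 31.7096
theta = 166° + 338° = 504° = 144° (mod 360)

31.7096 cis(144°)


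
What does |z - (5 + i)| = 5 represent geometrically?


|z - z0| = r is a circle with center z0 and radius r.
Center = (5, 1), radius = 5

Circle with center (5, 1) and radius 5


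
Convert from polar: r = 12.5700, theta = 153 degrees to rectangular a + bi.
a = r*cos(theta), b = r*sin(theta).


a = 12.5700*cos(153°) = 12.5700*(-0.89101) = -11.2000
b = 12.5700*sin(153°) = 12.5700*0.45399 = 5.7067

-11.2000 + 5.7067i


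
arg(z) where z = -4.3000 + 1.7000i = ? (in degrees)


Re = -4.3, Im = 1.7
arg = atan2(1.7, -4.3) = 158.4287 degrees

arg(z) = 158.4287 degrees


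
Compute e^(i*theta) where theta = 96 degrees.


cos(96°) = -0.1045
sin(96°) = 0.9945

e^(i*96°) = -0.1045 + 0.9945i


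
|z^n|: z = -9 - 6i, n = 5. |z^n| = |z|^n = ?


|z| = sqrt(81+36) = sqrt(117) = 10.8167
|z^5| = |z|^5 = (sqrt(117))^5 = 117^2 * sqrt(117) = 13689*sqrt(117)

|z^5| = 13689*sqrt(117) ≈ 148069.1742


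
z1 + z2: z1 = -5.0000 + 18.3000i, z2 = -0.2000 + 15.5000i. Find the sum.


Real: -5 - 0.2 = -5.2
Imag: 18.3 + 15.5 = 33.8

-5.2000 + 33.8000i


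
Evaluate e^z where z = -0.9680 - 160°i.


e^-0.9680 = 0.3798
cos(-160°) = -0.9397
sin(-160°) = -0.342
Real = 0.3798*(-0.9397) = -0.3569
Imag = 0.3798*(-0.342) = -0.1299

-0.3569 - 0.1299i


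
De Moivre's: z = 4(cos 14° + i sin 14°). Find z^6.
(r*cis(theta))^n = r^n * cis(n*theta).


r^6 = 4^6 = 4096
n*theta = 6*14° = 84° = 84° (mod 360)
a = 4096*cos(84°) = 428.1486
b = 4096*sin(84°) = 4073.5617

4096 cis(84°) = 428.1486 + 4073.5617i


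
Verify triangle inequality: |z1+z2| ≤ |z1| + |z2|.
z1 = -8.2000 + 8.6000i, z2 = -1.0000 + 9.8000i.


|z1| = sqrt((-8.2)^2 + 8.6^2) = sqrt(141.2) = 11.8828
|z2| = sqrt((-1)^2 + 9.8^2) = sqrt(97.04) = 9.8509
z1+z2 = -9.2000 + 18.4000i
|z1+z2| = sqrt(423.2) = 20.5718
|z1|+|z2| = 11.8828 + 9.8509 = 21.7337

|z1+z2| = 20.5718 ≤ |z1|+|z2| = 21.7337 (verified)


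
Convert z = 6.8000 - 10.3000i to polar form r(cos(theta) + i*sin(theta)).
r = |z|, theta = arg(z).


r = sqrt(46.24+106.09) = sqrt(152.33) = 12.3422
theta = atan2(-10.3, 6.8) = -56.5674 degrees

r = 12.3422, theta = -56.5674 degrees


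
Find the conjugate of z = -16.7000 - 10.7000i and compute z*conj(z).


z_bar = -16.7000 + 10.7000i
z*z_bar = (-16.7)^2 + (-10.7)^2 = 278.89 + 114.49 = 393.38

z_bar = -16.7000 + 10.7000i, z*z_bar = 393.38


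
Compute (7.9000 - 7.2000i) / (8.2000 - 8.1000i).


Conjugate of z2 = 8.2000 + 8.1000i
Numerator: (7.9000 - 7.2000i)(8.2000 + 8.1000i) = 123.1000 + 4.9500i
Denominator: 8.2^2 + (-8.1)^2 = 132.85
Result = (123.1000 + 4.9500i)/132.85

0.9266 + 0.0373i


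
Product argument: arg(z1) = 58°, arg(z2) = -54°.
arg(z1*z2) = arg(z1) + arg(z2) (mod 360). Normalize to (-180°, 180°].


arg(z1*z2) = 58° - 54° = 4°
Normalized to (-180°, 180°]: 4°

4°


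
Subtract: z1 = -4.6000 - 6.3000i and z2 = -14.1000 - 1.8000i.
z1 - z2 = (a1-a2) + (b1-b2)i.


Real: -4.6 + 14.1 = 9.5
Imag: -6.3 + 1.8 = -4.5

9.5000 - 4.5000i


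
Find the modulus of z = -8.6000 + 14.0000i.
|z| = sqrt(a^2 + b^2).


|z| = sqrt((-8.6)^2 + 14^2) = sqrt(73.96 + 196) = sqrt(269.96) = 16.4305

|z| = 16.4305


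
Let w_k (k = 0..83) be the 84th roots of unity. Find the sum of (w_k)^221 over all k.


The roots are w_k = w^k with w = e^(2*pi*i/84), and (w^k)^221 = (w^221)^k.
So S = 1 + u + u^2 + ... + u^(83) with u = w^221.
221 = 2*84 + 53, so 221 is not a multiple of 84: u = (w^84)^2 * w^53 = w^53 ≠ 1 (w is a primitive 84th root), while u^84 = (w^84)^221 = 1.
Geometric series: S = (1 - u^84)/(1 - u) = (1 - 1)/(1 - u) = 0

S = 0


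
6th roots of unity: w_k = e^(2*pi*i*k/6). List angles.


The 6th roots of unity are cis(360k/6°) for k=0..5
Angle step = 360/6 = 60°
Primitive root: cis(60°)
Primitive root = 0.5000 + 0.8660i

6 roots at angles: 0°, 60°, 120°, 180°, 240°, 300°


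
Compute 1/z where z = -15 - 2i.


|z|^2 = 225+4 = 229
1/z = (-15 + 2i)/229

1/z = -0.0655 + 0.0087i


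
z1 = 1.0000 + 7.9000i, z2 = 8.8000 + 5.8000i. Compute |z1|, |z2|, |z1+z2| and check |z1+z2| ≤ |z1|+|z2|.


|z1| = sqrt(1^2 + 7.9^2) = sqrt(63.41) = 7.9630
|z2| = sqrt(8.8^2 + 5.8^2) = sqrt(111.08) = 10.5394
z1+z2 = 9.8000 + 13.7000i
|z1+z2| = sqrt(283.73) = 16.8443
|z1|+|z2| = 7.9630 + 10.5394 = 18.5024

|z1+z2| = 16.8443 ≤ |z1|+|z2| = 18.5024 (verified)


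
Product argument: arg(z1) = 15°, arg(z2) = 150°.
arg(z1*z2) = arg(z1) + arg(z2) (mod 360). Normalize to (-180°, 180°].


arg(z1*z2) = 15° + 150° = 165°
Normalized to (-180°, 180°]: 165°

165°


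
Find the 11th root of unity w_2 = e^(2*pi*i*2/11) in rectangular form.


Angle = 360*2/11 = 65.4545°
a = cos(65.4545°) = 0.4154
b = sin(65.4545°) = 0.9096

0.4154 + 0.9096i


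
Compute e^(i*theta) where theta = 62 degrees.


cos(62°) = 0.4695
sin(62°) = 0.8829

e^(i*62°) = 0.4695 + 0.8829i


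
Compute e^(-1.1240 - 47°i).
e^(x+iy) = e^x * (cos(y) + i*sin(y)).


e^-1.1240 = 0.3250
cos(-47°) = 0.681998
sin(-47°) = -0.7314
Real = 0.3250*0.681998 = 0.2216
Imag = 0.3250*(-0.7314) = -0.2377

0.2216 - 0.2377i


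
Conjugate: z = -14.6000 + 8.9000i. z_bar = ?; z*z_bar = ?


z_bar = -14.6000 - 8.9000i
z*z_bar = (-14.6)^2 + 8.9^2 = 213.16 + 79.21 = 292.37

z_bar = -14.6000 - 8.9000i, z*z_bar = 292.37


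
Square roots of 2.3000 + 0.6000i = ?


|z| = sqrt(5.29+0.36) = 2.3770
sqrt((|z|+a)/2) = sqrt((2.3770+2.3)/2) = sqrt(2.3385) = 1.5292
sqrt((|z|-a)/2) = sqrt((2.3770-2.3)/2) = sqrt(0.0385) = 0.1962

±(1.5292 + 0.1962i) i.e. 1.5292 + 0.1962i and -1.5292 - 0.1962i


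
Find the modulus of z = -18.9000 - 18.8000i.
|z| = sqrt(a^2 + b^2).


|z| = sqrt((-18.9)^2 + (-18.8)^2) = sqrt(357.21 + 353.44) = sqrt(710.65) = 26.6580

|z| = 26.6580


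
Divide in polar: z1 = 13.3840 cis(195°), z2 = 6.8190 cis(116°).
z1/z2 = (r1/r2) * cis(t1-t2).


r = 13.3840 / 6.8190 = 1.9628
theta = 195° - 116° = 79° = 79° (mod 360)

1.9628 cis(79°)


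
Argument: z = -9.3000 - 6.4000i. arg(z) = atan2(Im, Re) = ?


Re = -9.3, Im = -6.4
arg = atan2(-6.4, -9.3) = -145.4653 degrees

arg(z) = -145.4653 degrees


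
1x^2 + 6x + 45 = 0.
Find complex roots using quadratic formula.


disc = 6^2 - 4*1*45 = 36 - 180 = -144
sqrt(|disc|) = sqrt(144) = 12.0000
Real part = -6/(2*1) = -3.0000
Imag part = 12.0000/(2*1) = 6.0000

-3.0000 ± 6.0000i


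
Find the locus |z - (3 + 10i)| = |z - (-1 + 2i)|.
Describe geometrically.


Equal distances means the locus is the perpendicular bisector of z1 and z2.
Midpoint = ((3+(-1))/2, (10+2)/2) = (1.0000, 6.0000)

Perpendicular bisector through (1.0000, 6.0000)


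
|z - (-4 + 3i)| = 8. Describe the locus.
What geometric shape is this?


|z - z0| = r is a circle with center z0 and radius r.
Center = (-4, 3), radius = 8

Circle with center (-4, 3) and radius 8


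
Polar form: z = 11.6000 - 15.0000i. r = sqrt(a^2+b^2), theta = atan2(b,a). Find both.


r = sqrt(134.56+225) = sqrt(359.56) = 18.9621
theta = atan2(-15, 11.6) = -52.2840 degrees

r = 18.9621, theta = -52.2840 degrees


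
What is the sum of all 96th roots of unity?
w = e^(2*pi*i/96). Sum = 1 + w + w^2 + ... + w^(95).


The sum of all 96th roots of unity is 0.
Geometric series: (1 - w^96)/(1 - w) = (1-1)/(1-w) = 0 since w^96 = 1, w ≠ 1.
Alternatively: coefficient of z^95 in z^96 - 1 is 0.

0


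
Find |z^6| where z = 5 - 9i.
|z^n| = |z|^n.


|z| = sqrt(25+81) = sqrt(106) = 10.2956
|z^6| = |z|^6 = (sqrt(106))^6 = 106^3 = 1191016

|z^6| = 1191016


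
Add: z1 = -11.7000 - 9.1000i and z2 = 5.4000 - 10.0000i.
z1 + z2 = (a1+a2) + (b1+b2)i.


Real: -11.7 + 5.4 = -6.3
Imag: -9.1 - 10 = -19.1

-6.3000 - 19.1000i


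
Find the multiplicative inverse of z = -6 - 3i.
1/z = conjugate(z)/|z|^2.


|z|^2 = 36+9 = 45
1/z = (-6 + 3i)/45

1/z = -0.1333 + 0.0667i


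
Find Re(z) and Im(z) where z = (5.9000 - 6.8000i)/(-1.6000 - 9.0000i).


Multiply by conjugate: (5.9000 - 6.8000i)(-1.6000 + 9.0000i) / ((-1.6)^2 + (-9)^2)
Numerator real = 5.9*(-1.6) - (6.8)*(-9) = 51.76
Numerator imag = -6.8*(-1.6) - 5.9*(-9) = 63.98
Denominator = 83.56
Re(z) = 51.76/83.56 = 0.6194
Im(z) = 63.98/83.56 = 0.7657

Re(z) = 0.6194, Im(z) = 0.7657


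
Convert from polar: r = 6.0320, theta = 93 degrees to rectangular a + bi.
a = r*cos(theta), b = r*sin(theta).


a = 6.0320*cos(93°) = 6.0320*(-0.05234) = -0.3157
b = 6.0320*sin(93°) = 6.0320*0.99863 = 6.0237

-0.3157 + 6.0237i


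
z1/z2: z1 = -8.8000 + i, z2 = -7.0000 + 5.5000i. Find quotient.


Conjugate of z2 = -7.0000 - 5.5000i
Numerator: (-8.8000 + i)(-7.0000 - 5.5000i) = 67.1000 + 41.4000i
Denominator: (-7)^2 + 5.5^2 = 79.25
Result = (67.1000 + 41.4000i)/79.25

0.8467 + 0.5224i


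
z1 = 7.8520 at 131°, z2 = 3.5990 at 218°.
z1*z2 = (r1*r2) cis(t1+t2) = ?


r = 7.8520 * 3.5990 = 28.2593
theta = 131° + 218° = 349° = 349° (mod 360)

28.2593 cis(349°)


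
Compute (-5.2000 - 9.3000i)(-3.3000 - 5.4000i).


Real = -5.2*(-3.3) - (-9.3)*(-5.4) = 17.16 - 50.22 = -33.06
Imag = -5.2*(-5.4) - (3.3)*(-9.3) = 28.08 + 30.69 = 58.77

-33.0600 + 58.7700i


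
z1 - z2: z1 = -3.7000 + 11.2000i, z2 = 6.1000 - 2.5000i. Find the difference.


Real: -3.7 - 6.1 = -9.8
Imag: 11.2 + 2.5 = 13.7

-9.8000 + 13.7000i


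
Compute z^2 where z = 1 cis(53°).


r^2 = 1^2 = 1
n*theta = 2*53° = 106° = 106° (mod 360)
a = 1*cos(106°) = -0.2756
b = 1*sin(106°) = 0.9613

1 cis(106°) = -0.2756 + 0.9613i


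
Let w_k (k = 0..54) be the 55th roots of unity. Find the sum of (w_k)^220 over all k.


The roots are w_k = w^k with w = e^(2*pi*i/55), and (w^k)^220 = (w^220)^k.
So S = 1 + u + u^2 + ... + u^(54) with u = w^220.
220 = 4*55 + 0, so 220 is a multiple of 55 and u = (w^55)^4 = 1.
Every one of the 55 terms equals 1: S = 55

S = 55


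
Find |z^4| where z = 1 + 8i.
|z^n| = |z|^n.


|z| = sqrt(1+64) = sqrt(65) = 8.0623
|z^4| = |z|^4 = (sqrt(65))^4 = 65^2 = 4225

|z^4| = 4225


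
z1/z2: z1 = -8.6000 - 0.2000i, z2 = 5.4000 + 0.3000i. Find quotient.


Conjugate of z2 = 5.4000 - 0.3000i
Numerator: (-8.6000 - 0.2000i)(5.4000 - 0.3000i) = -46.5000 + 1.5000i
Denominator: 5.4^2 + 0.3^2 = 29.25
Result = (-46.5000 + 1.5000i)/29.25

-1.5897 + 0.0513i


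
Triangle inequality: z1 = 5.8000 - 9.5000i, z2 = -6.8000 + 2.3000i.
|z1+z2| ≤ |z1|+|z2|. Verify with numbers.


|z1| = sqrt(5.8^2 + (-9.5)^2) = sqrt(123.89) = 11.1306
|z2| = sqrt((-6.8)^2 + 2.3^2) = sqrt(51.53) = 7.1784
z1+z2 = -1.0000 - 7.2000i
|z1+z2| = sqrt(52.84) = 7.2691
|z1|+|z2| = 11.1306 + 7.1784 = 18.3090

|z1+z2| = 7.2691 ≤ |z1|+|z2| = 18.3090 (verified)


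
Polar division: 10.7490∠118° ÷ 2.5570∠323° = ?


r = 10.7490 / 2.5570 = 4.2038
theta = 118° - 323° = -205° = 155° (mod 360)

4.2038 cis(155°)


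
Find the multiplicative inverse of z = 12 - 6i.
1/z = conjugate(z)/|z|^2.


|z|^2 = 144+36 = 180
1/z = (12 + 6i)/180

1/z = 0.0667 + 0.0333i


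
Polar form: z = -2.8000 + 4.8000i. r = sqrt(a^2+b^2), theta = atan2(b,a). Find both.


r = sqrt(7.84+23.04) = sqrt(30.88) = 5.5570
theta = atan2(4.8, -2.8) = 120.2564 degrees

r = 5.5570, theta = 120.2564 degrees


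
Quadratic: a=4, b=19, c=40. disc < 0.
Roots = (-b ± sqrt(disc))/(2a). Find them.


disc = 19^2 - 4*4*40 = 361 - 640 = -279
sqrt(|disc|) = sqrt(279) = 16.7033
Real part = -19/(2*4) = -2.3750
Imag part = 16.7033/(2*4) = 2.0879

-2.3750 ± 2.0879i


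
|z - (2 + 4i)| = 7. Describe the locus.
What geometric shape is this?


|z - z0| = r is a circle with center z0 and radius r.
Center = (2, 4), radius = 7

Circle with center (2, 4) and radius 7


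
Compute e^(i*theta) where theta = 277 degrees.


cos(277°) = 0.1219
sin(277°) = -0.9925

e^(i*277°) = 0.1219 - 0.9925i


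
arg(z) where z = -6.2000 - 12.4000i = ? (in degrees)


Re = -6.2, Im = -12.4
arg = atan2(-12.4, -6.2) = -116.5651 degrees

arg(z) = -116.5651 degrees


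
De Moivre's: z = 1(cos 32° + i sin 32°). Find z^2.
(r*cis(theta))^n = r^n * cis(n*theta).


r^2 = 1^2 = 1
n*theta = 2*32° = 64° = 64° (mod 360)
a = 1*cos(64°) = 0.4384
b = 1*sin(64°) = 0.8988

1 cis(64°) = 0.4384 + 0.8988i


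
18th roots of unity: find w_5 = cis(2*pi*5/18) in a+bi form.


Angle = 360*5/18 = 100°
a = cos(100°) = -0.1736
b = sin(100°) = 0.9848

-0.1736 + 0.9848i


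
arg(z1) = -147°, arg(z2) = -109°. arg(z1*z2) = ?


arg(z1*z2) = -147° - 109° = -256°
Normalized to (-180°, 180°]: 104°

104°


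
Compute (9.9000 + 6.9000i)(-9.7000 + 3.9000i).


Real = 9.9*(-9.7) - 6.9*3.9 = -96.03 - 26.91 = -122.94
Imag = 9.9*3.9 - (9.7)*6.9 = 38.61 - (66.93) = -28.32

-122.9400 - 28.3200i


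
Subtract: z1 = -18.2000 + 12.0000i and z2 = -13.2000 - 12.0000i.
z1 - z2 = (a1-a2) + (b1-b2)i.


Real: -18.2 + 13.2 = -5
Imag: 12 + 12 = 24

-5.0000 + 24.0000i


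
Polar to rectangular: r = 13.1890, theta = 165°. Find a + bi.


a = 13.1890*cos(165°) = 13.1890*(-0.965926) = -12.7396
b = 13.1890*sin(165°) = 13.1890*0.25882 = 3.4136

-12.7396 + 3.4136i


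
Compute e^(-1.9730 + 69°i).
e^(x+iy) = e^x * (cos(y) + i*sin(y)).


e^-1.9730 = 0.1390
cos(69°) = 0.3584
sin(69°) = 0.9336
Real = 0.1390*0.3584 = 0.0498
Imag = 0.1390*0.9336 = 0.1298

0.0498 + 0.1298i


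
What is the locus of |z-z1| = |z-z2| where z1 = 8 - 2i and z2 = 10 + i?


Equal distances means the locus is the perpendicular bisector of z1 and z2.
Midpoint = ((8+10)/2, (-2+1)/2) = (9.0000, -0.5000)

Perpendicular bisector through (9.0000, -0.5000)


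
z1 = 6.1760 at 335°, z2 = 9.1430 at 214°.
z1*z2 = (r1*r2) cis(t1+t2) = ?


r = 6.1760 * 9.1430 = 56.4672
theta = 335° + 214° = 549° = 189° (mod 360)

56.4672 cis(189°)


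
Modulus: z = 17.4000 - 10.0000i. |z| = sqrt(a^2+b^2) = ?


|z| = sqrt(17.4^2 + (-10)^2) = sqrt(302.76 + 100) = sqrt(402.76) = 20.0689

|z| = 20.0689


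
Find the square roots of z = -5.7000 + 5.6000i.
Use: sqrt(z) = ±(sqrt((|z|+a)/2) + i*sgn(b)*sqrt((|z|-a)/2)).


|z| = sqrt(32.49+31.36) = 7.9906
sqrt((|z|+a)/2) = sqrt((7.9906+(-5.7))/2) = sqrt(1.1453) = 1.0702
sqrt((|z|-a)/2) = sqrt((7.9906-(-5.7))/2) = sqrt(6.8453) = 2.6164

±(1.0702 + 2.6164i) i.e. 1.0702 + 2.6164i and -1.0702 - 2.6164i


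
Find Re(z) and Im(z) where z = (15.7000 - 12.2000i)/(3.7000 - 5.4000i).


Multiply by conjugate: (15.7000 - 12.2000i)(3.7000 + 5.4000i) / (3.7^2 + (-5.4)^2)
Numerator real = 15.7*3.7 - (12.2)*(-5.4) = 123.97
Numerator imag = -12.2*3.7 - 15.7*(-5.4) = 39.64
Denominator = 42.85
Re(z) = 123.97/42.85 = 2.8931
Im(z) = 39.64/42.85 = 0.9251

Re(z) = 2.8931, Im(z) = 0.9251


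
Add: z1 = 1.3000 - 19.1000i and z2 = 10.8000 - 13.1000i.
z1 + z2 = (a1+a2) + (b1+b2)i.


Real: 1.3 + 10.8 = 12.1
Imag: -19.1 - 13.1 = -32.2

12.1000 - 32.2000i


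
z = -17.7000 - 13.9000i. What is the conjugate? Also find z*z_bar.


z_bar = -17.7000 + 13.9000i
z*z_bar = (-17.7)^2 + (-13.9)^2 = 313.29 + 193.21 = 506.5

z_bar = -17.7000 + 13.9000i, z*z_bar = 506.5


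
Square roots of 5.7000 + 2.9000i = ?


|z| = sqrt(32.49+8.41) = 6.3953
sqrt((|z|+a)/2) = sqrt((6.3953+5.7)/2) = sqrt(6.0477) = 2.4592
sqrt((|z|-a)/2) = sqrt((6.3953-5.7)/2) = sqrt(0.3477) = 0.5896

±(2.4592 + 0.5896i) i.e. 2.4592 + 0.5896i and -2.4592 - 0.5896i


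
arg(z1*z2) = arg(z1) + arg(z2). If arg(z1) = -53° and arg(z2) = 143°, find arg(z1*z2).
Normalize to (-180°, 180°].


arg(z1*z2) = -53° + 143° = 90°
Normalized to (-180°, 180°]: 90°

90°


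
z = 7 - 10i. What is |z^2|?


|z| = sqrt(49+100) = sqrt(149) = 12.2066
|z^2| = |z|^2 = (sqrt(149))^2 = 149

|z^2| = 149


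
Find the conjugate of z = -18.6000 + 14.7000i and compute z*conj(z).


z_bar = -18.6000 - 14.7000i
z*z_bar = (-18.6)^2 + 14.7^2 = 345.96 + 216.09 = 562.05

z_bar = -18.6000 - 14.7000i, z*z_bar = 562.05


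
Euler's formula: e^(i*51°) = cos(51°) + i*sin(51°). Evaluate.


cos(51°) = 0.6293
sin(51°) = 0.7771

e^(i*51°) = 0.6293 + 0.7771i


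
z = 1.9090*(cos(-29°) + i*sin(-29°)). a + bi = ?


a = 1.9090*cos(-29°) = 1.9090*0.8746 = 1.6696
b = 1.9090*sin(-29°) = 1.9090*(-0.4848) = -0.9255

1.6696 - 0.9255i


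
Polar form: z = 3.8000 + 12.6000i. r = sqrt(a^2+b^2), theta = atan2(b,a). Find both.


r = sqrt(14.44+158.76) = sqrt(173.2) = 13.1605
theta = atan2(12.6, 3.8) = 73.2174 degrees

r = 13.1605, theta = 73.2174 degrees


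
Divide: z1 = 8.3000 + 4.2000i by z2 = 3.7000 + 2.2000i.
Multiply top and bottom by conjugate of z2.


Conjugate of z2 = 3.7000 - 2.2000i
Numerator: (8.3000 + 4.2000i)(3.7000 - 2.2000i) = 39.9500 - 2.7200i
Denominator: 3.7^2 + 2.2^2 = 18.53
Result = (39.9500 - 2.7200i)/18.53

2.1560 - 0.1468i


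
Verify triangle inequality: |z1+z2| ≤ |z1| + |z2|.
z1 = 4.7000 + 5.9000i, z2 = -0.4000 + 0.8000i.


|z1| = sqrt(4.7^2 + 5.9^2) = sqrt(56.9) = 7.5432
|z2| = sqrt((-0.4)^2 + 0.8^2) = sqrt(0.8) = 0.8944
z1+z2 = 4.3000 + 6.7000i
|z1+z2| = sqrt(63.38) = 7.9612
|z1|+|z2| = 7.5432 + 0.8944 = 8.4376

|z1+z2| = 7.9612 ≤ |z1|+|z2| = 8.4376 (verified)


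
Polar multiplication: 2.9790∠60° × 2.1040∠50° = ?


r = 2.9790 * 2.1040 = 6.2678
theta = 60° + 50° = 110° = 110° (mod 360)

6.2678 cis(110°)


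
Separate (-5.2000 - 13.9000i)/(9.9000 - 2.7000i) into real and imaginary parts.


Multiply by conjugate: (-5.2000 - 13.9000i)(9.9000 + 2.7000i) / (9.9^2 + (-2.7)^2)
Numerator real = -5.2*9.9 - (13.9)*(-2.7) = -13.95
Numerator imag = -13.9*9.9 - (-5.2)*(-2.7) = -151.65
Denominator = 105.3
Re(z) = -13.95/105.3 = -0.1325
Im(z) = -151.65/105.3 = -1.4402

Re(z) = -0.1325, Im(z) = -1.4402


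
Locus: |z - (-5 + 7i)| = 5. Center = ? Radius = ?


|z - z0| = r is a circle with center z0 and radius r.
Center = (-5, 7), radius = 5

Circle with center (-5, 7) and radius 5


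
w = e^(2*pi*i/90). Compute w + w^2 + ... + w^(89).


With w = e^(2*pi*i/90), all 90 of the 90th roots of unity w^0 = 1, w, ..., w^(89) sum to 0: 1 + w + ... + w^(89) = (1 - w^90)/(1 - w) = 0 since w^90 = 1, w ≠ 1.
Removing the root 1: w + w^2 + ... + w^(89) = 0 - 1 = -1

Sum = -1


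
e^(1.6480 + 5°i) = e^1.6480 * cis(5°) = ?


e^1.6480 = 5.1966
cos(5°) = 0.99619
sin(5°) = 0.08716
Real = 5.1966*0.99619 = 5.1768
Imag = 5.1966*0.08716 = 0.4529

5.1768 + 0.4529i


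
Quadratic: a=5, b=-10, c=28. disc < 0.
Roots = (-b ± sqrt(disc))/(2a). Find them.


disc = (-10)^2 - 4*5*28 = 100 - 560 = -460
sqrt(|disc|) = sqrt(460) = 21.4476
Real part = 10/(2*5) = 1.0000
Imag part = 21.4476/(2*5) = 2.1448

1.0000 ± 2.1448i


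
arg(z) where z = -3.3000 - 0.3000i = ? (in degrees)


Re = -3.3, Im = -0.3
arg = atan2(-0.3, -3.3) = -174.8056 degrees

arg(z) = -174.8056 degrees


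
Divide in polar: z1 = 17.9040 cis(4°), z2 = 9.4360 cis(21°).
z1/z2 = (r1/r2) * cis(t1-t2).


r = 17.9040 / 9.4360 = 1.8974
theta = 4° - 21° = -17° = 343° (mod 360)

1.8974 cis(343°)


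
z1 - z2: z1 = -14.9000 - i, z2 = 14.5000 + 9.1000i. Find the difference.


Real: -14.9 - 14.5 = -29.4
Imag: -1 - 9.1 = -10.1

-29.4000 - 10.1000i


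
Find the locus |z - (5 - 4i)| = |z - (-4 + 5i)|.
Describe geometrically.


Equal distances means the locus is the perpendicular bisector of z1 and z2.
Midpoint = ((5+(-4))/2, (-4+5)/2) = (0.5000, 0.5000)

Perpendicular bisector through (0.5000, 0.5000)


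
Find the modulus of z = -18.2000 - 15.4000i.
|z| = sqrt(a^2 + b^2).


|z| = sqrt((-18.2)^2 + (-15.4)^2) = sqrt(331.24 + 237.16) = sqrt(568.4) = 23.8411

|z| = 23.8411


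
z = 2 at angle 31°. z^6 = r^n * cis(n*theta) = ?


r^6 = 2^6 = 64
n*theta = 6*31° = 186° = 186° (mod 360)
a = 64*cos(186°) = -63.6494
b = 64*sin(186°) = -6.6898

64 cis(186°) = -63.6494 - 6.6898i


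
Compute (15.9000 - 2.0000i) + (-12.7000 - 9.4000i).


Real: 15.9 - 12.7 = 3.2
Imag: -2 - 9.4 = -11.4

3.2000 - 11.4000i


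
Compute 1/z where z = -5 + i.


|z|^2 = 25+1 = 26
1/z = (-5 - 1i)/26

1/z = -0.1923 - 0.0385i


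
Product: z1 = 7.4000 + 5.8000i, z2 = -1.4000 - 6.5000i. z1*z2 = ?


Real = 7.4*(-1.4) - 5.8*(-6.5) = -10.36 - (-37.7) = 27.34
Imag = 7.4*(-6.5) - (1.4)*5.8 = -48.1 - (8.12) = -56.22

27.3400 - 56.2200i


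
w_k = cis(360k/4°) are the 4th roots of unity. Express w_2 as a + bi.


Angle = 360*2/4 = 180°
a = cos(180°) = -1.0000
b = sin(180°) = 0

-1.0000 + 0i


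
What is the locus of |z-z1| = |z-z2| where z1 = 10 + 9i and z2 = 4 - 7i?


Equal distances means the locus is the perpendicular bisector of z1 and z2.
Midpoint = ((10+4)/2, (9+(-7))/2) = (7.0000, 1.0000)

Perpendicular bisector through (7.0000, 1.0000)


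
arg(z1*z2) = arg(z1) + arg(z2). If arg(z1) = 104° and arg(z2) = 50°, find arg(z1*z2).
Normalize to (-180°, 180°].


arg(z1*z2) = 104° + 50° = 154°
Normalized to (-180°, 180°]: 154°

154°


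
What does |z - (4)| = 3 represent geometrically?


|z - z0| = r is a circle with center z0 and radius r.
Center = (4, 0), radius = 3

Circle with center (4, 0) and radius 3


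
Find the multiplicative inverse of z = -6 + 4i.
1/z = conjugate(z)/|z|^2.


|z|^2 = 36+16 = 52
1/z = (-6 - 4i)/52

1/z = -0.1154 - 0.0769i


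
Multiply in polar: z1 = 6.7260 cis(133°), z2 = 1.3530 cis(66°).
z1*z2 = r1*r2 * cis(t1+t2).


r = 6.7260 * 1.3530 = 9.1003
theta = 133° + 66° = 199° = 199° (mod 360)

9.1003 cis(199°)


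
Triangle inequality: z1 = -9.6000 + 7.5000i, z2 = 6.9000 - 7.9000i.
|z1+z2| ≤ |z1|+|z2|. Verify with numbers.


|z1| = sqrt((-9.6)^2 + 7.5^2) = sqrt(148.41) = 12.1824
|z2| = sqrt(6.9^2 + (-7.9)^2) = sqrt(110.02) = 10.4890
z1+z2 = -2.7000 - 0.4000i
|z1+z2| = sqrt(7.45) = 2.7295
|z1|+|z2| = 12.1824 + 10.4890 = 22.6714

|z1+z2| = 2.7295 ≤ |z1|+|z2| = 22.6714 (verified)


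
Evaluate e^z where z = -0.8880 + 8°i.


e^-0.8880 = 0.4115
cos(8°) = 0.9903
sin(8°) = 0.1392
Real = 0.4115*0.9903 = 0.4075
Imag = 0.4115*0.1392 = 0.0573

0.4075 + 0.0573i


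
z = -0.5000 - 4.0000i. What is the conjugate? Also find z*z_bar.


z_bar = -0.5000 + 4.0000i
z*z_bar = (-0.5)^2 + (-4)^2 = 0.25 + 16 = 16.25

z_bar = -0.5000 + 4.0000i, z*z_bar = 16.25


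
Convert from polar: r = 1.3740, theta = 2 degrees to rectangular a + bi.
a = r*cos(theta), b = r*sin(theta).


a = 1.3740*cos(2°) = 1.3740*0.9994 = 1.3732
b = 1.3740*sin(2°) = 1.3740*0.0349 = 0.0480

1.3732 + 0.0480i


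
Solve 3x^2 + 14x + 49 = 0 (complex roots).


disc = 14^2 - 4*3*49 = 196 - 588 = -392
sqrt(|disc|) = sqrt(392) = 19.7990
Real part = -14/(2*3) = -2.3333
Imag part = 19.7990/(2*3) = 3.2998

-2.3333 ± 3.2998i


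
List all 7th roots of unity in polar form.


The 7th roots of unity are cis(360k/7°) for k=0..6
Angle step = 360/7 = 51.4286°
Primitive root: cis(51.4286°)
Primitive root = 0.6235 + 0.7818i

7 roots at angles: 0°, 51.4286°, 102.8571°, 154.2857°, 205.7143°, 257.1429°, 308.5714°


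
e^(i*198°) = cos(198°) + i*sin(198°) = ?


cos(198°) = -0.9511
sin(198°) = -0.3090

e^(i*198°) = -0.9511 - 0.3090i


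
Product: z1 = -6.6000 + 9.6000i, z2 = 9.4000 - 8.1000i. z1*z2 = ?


Real = -6.6*9.4 - 9.6*(-8.1) = -62.04 - (-77.76) = 15.72
Imag = -6.6*(-8.1) + 9.4*9.6 = 53.46 + 90.24 = 143.7

15.7200 + 143.7000i


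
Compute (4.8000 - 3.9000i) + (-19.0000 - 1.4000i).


Real: 4.8 - 19 = -14.2
Imag: -3.9 - 1.4 = -5.3

-14.2000 - 5.3000i


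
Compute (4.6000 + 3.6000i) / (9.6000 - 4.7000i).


Conjugate of z2 = 9.6000 + 4.7000i
Numerator: (4.6000 + 3.6000i)(9.6000 + 4.7000i) = 27.2400 + 56.1800i
Denominator: 9.6^2 + (-4.7)^2 = 114.25
Result = (27.2400 + 56.1800i)/114.25

0.2384 + 0.4917i


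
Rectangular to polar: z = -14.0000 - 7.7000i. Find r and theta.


r = sqrt(196+59.29) = sqrt(255.29) = 15.9778
theta = atan2(-7.7, -14) = -151.1892 degrees

r = 15.9778, theta = -151.1892 degrees


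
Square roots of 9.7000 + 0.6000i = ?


|z| = sqrt(94.09+0.36) = 9.7185
sqrt((|z|+a)/2) = sqrt((9.7185+9.7)/2) = sqrt(9.7093) = 3.1160
sqrt((|z|-a)/2) = sqrt((9.7185-9.7)/2) = sqrt(0.0093) = 0.0963

±(3.1160 + 0.0963i) i.e. 3.1160 + 0.0963i and -3.1160 - 0.0963i


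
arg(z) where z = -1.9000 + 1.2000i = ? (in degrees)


Re = -1.9, Im = 1.2
arg = atan2(1.2, -1.9) = 147.7244 degrees

arg(z) = 147.7244 degrees


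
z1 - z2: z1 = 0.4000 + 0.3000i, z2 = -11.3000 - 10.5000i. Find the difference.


Real: 0.4 + 11.3 = 11.7
Imag: 0.3 + 10.5 = 10.8

11.7000 + 10.8000i


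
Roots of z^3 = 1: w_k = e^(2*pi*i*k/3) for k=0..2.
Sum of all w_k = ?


The sum of all 3th roots of unity is 0.
Geometric series: (1 - w^3)/(1 - w) = (1-1)/(1-w) = 0 since w^3 = 1, w ≠ 1.
Alternatively: coefficient of z^2 in z^3 - 1 is 0.

0


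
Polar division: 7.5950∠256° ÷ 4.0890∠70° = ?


r = 7.5950 / 4.0890 = 1.8574
theta = 256° - 70° = 186° = 186° (mod 360)

1.8574 cis(186°)


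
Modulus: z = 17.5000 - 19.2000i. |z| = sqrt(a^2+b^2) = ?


|z| = sqrt(17.5^2 + (-19.2)^2) = sqrt(306.25 + 368.64) = sqrt(674.89) = 25.9786

|z| = 25.9786


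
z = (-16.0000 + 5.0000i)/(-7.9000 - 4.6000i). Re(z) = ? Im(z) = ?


Multiply by conjugate: (-16.0000 + 5.0000i)(-7.9000 + 4.6000i) / ((-7.9)^2 + (-4.6)^2)
Numerator real = -16*(-7.9) + 5*(-4.6) = 103.4
Numerator imag = 5*(-7.9) - (-16)*(-4.6) = -113.1
Denominator = 83.57
Re(z) = 103.4/83.57 = 1.2373
Im(z) = -113.1/83.57 = -1.3534

Re(z) = 1.2373, Im(z) = -1.3534


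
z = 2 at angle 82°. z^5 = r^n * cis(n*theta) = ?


r^5 = 2^5 = 32
n*theta = 5*82° = 410° = 50° (mod 360)
a = 32*cos(50°) = 20.5692
b = 32*sin(50°) = 24.5134

32 cis(50°) = 20.5692 + 24.5134i


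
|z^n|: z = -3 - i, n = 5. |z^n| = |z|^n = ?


|z| = sqrt(9+1) = sqrt(10) = 3.1623
|z^5| = |z|^5 = (sqrt(10))^5 = 10^2 * sqrt(10) = 100*sqrt(10)

|z^5| = 100*sqrt(10) ≈ 316.2278


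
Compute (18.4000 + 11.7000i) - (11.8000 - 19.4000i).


Real: 18.4 - 11.8 = 6.6
Imag: 11.7 + 19.4 = 31.1

6.6000 + 31.1000i


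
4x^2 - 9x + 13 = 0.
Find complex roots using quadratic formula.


disc = (-9)^2 - 4*4*13 = 81 - 208 = -127
sqrt(|disc|) = sqrt(127) = 11.2694
Real part = 9/(2*4) = 1.1250
Imag part = 11.2694/(2*4) = 1.4087

1.1250 ± 1.4087i


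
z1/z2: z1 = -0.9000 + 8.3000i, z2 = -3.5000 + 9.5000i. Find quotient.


Conjugate of z2 = -3.5000 - 9.5000i
Numerator: (-0.9000 + 8.3000i)(-3.5000 - 9.5000i) = 82.0000 - 20.5000i
Denominator: (-3.5)^2 + 9.5^2 = 102.5
Result = (82.0000 - 20.5000i)/102.5

0.8000 - 0.2000i


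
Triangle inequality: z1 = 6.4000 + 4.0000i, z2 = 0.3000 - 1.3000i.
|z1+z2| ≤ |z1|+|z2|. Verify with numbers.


|z1| = sqrt(6.4^2 + 4^2) = sqrt(56.96) = 7.5472
|z2| = sqrt(0.3^2 + (-1.3)^2) = sqrt(1.78) = 1.3342
z1+z2 = 6.7000 + 2.7000i
|z1+z2| = sqrt(52.18) = 7.2236
|z1|+|z2| = 7.5472 + 1.3342 = 8.8814

|z1+z2| = 7.2236 ≤ |z1|+|z2| = 8.8814 (verified)


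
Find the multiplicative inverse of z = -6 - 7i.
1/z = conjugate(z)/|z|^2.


|z|^2 = 36+49 = 85
1/z = (-6 + 7i)/85

1/z = -0.0706 + 0.0824i


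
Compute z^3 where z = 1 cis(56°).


r^3 = 1^3 = 1
n*theta = 3*56° = 168° = 168° (mod 360)
a = 1*cos(168°) = -0.9781
b = 1*sin(168°) = 0.2079

1 cis(168°) = -0.9781 + 0.2079i


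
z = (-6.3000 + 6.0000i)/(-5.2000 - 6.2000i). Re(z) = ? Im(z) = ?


Multiply by conjugate: (-6.3000 + 6.0000i)(-5.2000 + 6.2000i) / ((-5.2)^2 + (-6.2)^2)
Numerator real = -6.3*(-5.2) + 6*(-6.2) = -4.44
Numerator imag = 6*(-5.2) - (-6.3)*(-6.2) = -70.26
Denominator = 65.48
Re(z) = -4.44/65.48 = -0.0678
Im(z) = -70.26/65.48 = -1.0730

Re(z) = -0.0678, Im(z) = -1.0730


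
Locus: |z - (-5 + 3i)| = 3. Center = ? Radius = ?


|z - z0| = r is a circle with center z0 and radius r.
Center = (-5, 3), radius = 3

Circle with center (-5, 3) and radius 3


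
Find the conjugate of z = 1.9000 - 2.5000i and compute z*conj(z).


z_bar = 1.9000 + 2.5000i
z*z_bar = 1.9^2 + (-2.5)^2 = 3.61 + 6.25 = 9.86

z_bar = 1.9000 + 2.5000i, z*z_bar = 9.86


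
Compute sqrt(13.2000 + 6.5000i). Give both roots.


|z| = sqrt(174.24+42.25) = 14.7136
sqrt((|z|+a)/2) = sqrt((14.7136+13.2)/2) = sqrt(13.9568) = 3.7359
sqrt((|z|-a)/2) = sqrt((14.7136-13.2)/2) = sqrt(0.7568) = 0.8699

±(3.7359 + 0.8699i) i.e. 3.7359 + 0.8699i and -3.7359 - 0.8699i


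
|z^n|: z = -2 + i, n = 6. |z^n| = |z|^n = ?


|z| = sqrt(4+1) = sqrt(5) = 2.2361
|z^6| = |z|^6 = (sqrt(5))^6 = 5^3 = 125

|z^6| = 125


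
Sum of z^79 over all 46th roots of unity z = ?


The roots are w_k = w^k with w = e^(2*pi*i/46), and (w^k)^79 = (w^79)^k.
So S = 1 + u + u^2 + ... + u^(45) with u = w^79.
79 = 1*46 + 33, so 79 is not a multiple of 46: u = (w^46)^1 * w^33 = w^33 ≠ 1 (w is a primitive 46th root), while u^46 = (w^46)^79 = 1.
Geometric series: S = (1 - u^46)/(1 - u) = (1 - 1)/(1 - u) = 0

S = 0


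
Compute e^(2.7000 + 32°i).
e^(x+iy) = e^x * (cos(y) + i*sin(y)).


e^2.7000 = 14.8797
cos(32°) = 0.84805
sin(32°) = 0.52992
Real = 14.8797*0.84805 = 12.6187
Imag = 14.8797*0.52992 = 7.8851

12.6187 + 7.8851i


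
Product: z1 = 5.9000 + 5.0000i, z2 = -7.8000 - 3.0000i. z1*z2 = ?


Real = 5.9*(-7.8) - 5*(-3) = -46.02 - (-15) = -31.02
Imag = 5.9*(-3) - (7.8)*5 = -17.7 - (39) = -56.7

-31.0200 - 56.7000i


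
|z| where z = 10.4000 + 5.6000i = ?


|z| = sqrt(10.4^2 + 5.6^2) = sqrt(108.16 + 31.36) = sqrt(139.52) = 11.8119

|z| = 11.8119


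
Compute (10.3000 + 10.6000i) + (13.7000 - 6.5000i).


Real: 10.3 + 13.7 = 24
Imag: 10.6 - 6.5 = 4.1

24.0000 + 4.1000i


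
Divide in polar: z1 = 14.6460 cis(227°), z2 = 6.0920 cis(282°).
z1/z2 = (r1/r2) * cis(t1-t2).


r = 14.6460 / 6.0920 = 2.4041
theta = 227° - 282° = -55° = 305° (mod 360)

2.4041 cis(305°)


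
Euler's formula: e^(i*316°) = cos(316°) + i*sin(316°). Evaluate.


cos(316°) = 0.7193
sin(316°) = -0.6947

e^(i*316°) = 0.7193 - 0.6947i


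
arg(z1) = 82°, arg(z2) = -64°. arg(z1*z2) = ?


arg(z1*z2) = 82° - 64° = 18°
Normalized to (-180°, 180°]: 18°

18°


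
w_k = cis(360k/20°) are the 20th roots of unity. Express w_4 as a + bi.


Angle = 360*4/20 = 72°
a = cos(72°) = 0.3090
b = sin(72°) = 0.9511

0.3090 + 0.9511i


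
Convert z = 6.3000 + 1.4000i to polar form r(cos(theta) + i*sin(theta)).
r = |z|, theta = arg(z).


r = sqrt(39.69+1.96) = sqrt(41.65) = 6.4537
theta = atan2(1.4, 6.3) = 12.5288 degrees

r = 6.4537, theta = 12.5288 degrees


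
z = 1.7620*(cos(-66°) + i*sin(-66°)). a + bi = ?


a = 1.7620*cos(-66°) = 1.7620*0.40674 = 0.7167
b = 1.7620*sin(-66°) = 1.7620*(-0.91355) = -1.6097

0.7167 - 1.6097i


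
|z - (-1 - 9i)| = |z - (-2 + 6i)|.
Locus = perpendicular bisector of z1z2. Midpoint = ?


Equal distances means the locus is the perpendicular bisector of z1 and z2.
Midpoint = ((-1+(-2))/2, (-9+6)/2) = (-1.5000, -1.5000)

Perpendicular bisector through (-1.5000, -1.5000)


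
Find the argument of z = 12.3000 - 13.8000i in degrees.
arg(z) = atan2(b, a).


Re = 12.3, Im = -13.8
arg = atan2(-13.8, 12.3) = -48.2892 degrees

arg(z) = -48.2892 degrees


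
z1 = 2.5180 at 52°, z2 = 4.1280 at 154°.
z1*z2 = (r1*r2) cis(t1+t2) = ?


r = 2.5180 * 4.1280 = 10.3943
theta = 52° + 154° = 206° = 206° (mod 360)

10.3943 cis(206°)


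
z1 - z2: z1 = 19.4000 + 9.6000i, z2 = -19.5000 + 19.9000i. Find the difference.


Real: 19.4 + 19.5 = 38.9
Imag: 9.6 - 19.9 = -10.3

38.9000 - 10.3000i


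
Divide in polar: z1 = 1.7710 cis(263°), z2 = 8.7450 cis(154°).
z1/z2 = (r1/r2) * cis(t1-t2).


r = 1.7710 / 8.7450 = 0.2025
theta = 263° - 154° = 109° = 109° (mod 360)

0.2025 cis(109°)


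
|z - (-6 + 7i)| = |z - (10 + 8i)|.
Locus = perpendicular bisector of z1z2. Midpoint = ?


Equal distances means the locus is the perpendicular bisector of z1 and z2.
Midpoint = ((-6+10)/2, (7+8)/2) = (2.0000, 7.5000)

Perpendicular bisector through (2.0000, 7.5000)


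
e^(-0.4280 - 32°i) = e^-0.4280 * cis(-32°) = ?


e^-0.4280 = 0.6518
cos(-32°) = 0.84805
sin(-32°) = -0.5299
Real = 0.6518*0.84805 = 0.5528
Imag = 0.6518*(-0.5299) = -0.3454

0.5528 - 0.3454i


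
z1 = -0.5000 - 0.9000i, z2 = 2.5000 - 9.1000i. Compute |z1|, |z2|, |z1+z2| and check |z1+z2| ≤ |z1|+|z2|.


|z1| = sqrt((-0.5)^2 + (-0.9)^2) = sqrt(1.06) = 1.0296
|z2| = sqrt(2.5^2 + (-9.1)^2) = sqrt(89.06) = 9.4372
z1+z2 = 2.0000 - 10.0000i
|z1+z2| = sqrt(104) = 10.1980
|z1|+|z2| = 1.0296 + 9.4372 = 10.4668

|z1+z2| = 10.1980 ≤ |z1|+|z2| = 10.4668 (verified)


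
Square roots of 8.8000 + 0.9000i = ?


|z| = sqrt(77.44+0.81) = 8.8459
sqrt((|z|+a)/2) = sqrt((8.8459+8.8)/2) = sqrt(8.8230) = 2.9703
sqrt((|z|-a)/2) = sqrt((8.8459-8.8)/2) = sqrt(0.0230) = 0.1515

±(2.9703 + 0.1515i) i.e. 2.9703 + 0.1515i and -2.9703 - 0.1515i


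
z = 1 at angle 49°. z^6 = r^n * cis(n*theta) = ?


r^6 = 1^6 = 1
n*theta = 6*49° = 294° = 294° (mod 360)
a = 1*cos(294°) = 0.4067
b = 1*sin(294°) = -0.9135

1 cis(294°) = 0.4067 - 0.9135i


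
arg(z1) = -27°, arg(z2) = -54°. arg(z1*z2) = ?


arg(z1*z2) = -27° - 54° = -81°
Normalized to (-180°, 180°]: -81°

-81°


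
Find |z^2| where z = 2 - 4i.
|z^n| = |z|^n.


|z| = sqrt(4+16) = sqrt(20) = 4.4721
|z^2| = |z|^2 = (sqrt(20))^2 = 20

|z^2| = 20


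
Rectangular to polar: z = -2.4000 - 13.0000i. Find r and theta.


r = sqrt(5.76+169) = sqrt(174.76) = 13.2197
theta = atan2(-13, -2.4) = -100.4599 degrees

r = 13.2197, theta = -100.4599 degrees


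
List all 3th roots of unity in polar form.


The 3th roots of unity are cis(360k/3°) for k=0..2
Angle step = 360/3 = 120°
Primitive root: cis(120°)
Primitive root = -0.5000 + 0.8660i

3 roots at angles: 0°, 120°, 240°


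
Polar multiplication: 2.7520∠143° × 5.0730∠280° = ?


r = 2.7520 * 5.0730 = 13.9609
theta = 143° + 280° = 423° = 63° (mod 360)

13.9609 cis(63°)


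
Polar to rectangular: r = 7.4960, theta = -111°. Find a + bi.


a = 7.4960*cos(-111°) = 7.4960*(-0.35837) = -2.6863
b = 7.4960*sin(-111°) = 7.4960*(-0.93358) = -6.9981

-2.6863 - 6.9981i


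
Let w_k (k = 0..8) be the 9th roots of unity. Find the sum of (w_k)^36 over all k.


The roots are w_k = w^k with w = e^(2*pi*i/9), and (w^k)^36 = (w^36)^k.
So S = 1 + u + u^2 + ... + u^(8) with u = w^36.
36 = 4*9 + 0, so 36 is a multiple of 9 and u = (w^9)^4 = 1.
Every one of the 9 terms equals 1: S = 9

S = 9


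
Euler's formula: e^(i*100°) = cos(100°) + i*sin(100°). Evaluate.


cos(100°) = -0.1736
sin(100°) = 0.9848

e^(i*100°) = -0.1736 + 0.9848i


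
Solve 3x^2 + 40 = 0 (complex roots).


disc = 0^2 - 4*3*40 = 0 - 480 = -480
sqrt(|disc|) = sqrt(480) = 21.9089
Real part = 0/(2*3) = 0
Imag part = 21.9089/(2*3) = 3.6515

0 ± 3.6515i


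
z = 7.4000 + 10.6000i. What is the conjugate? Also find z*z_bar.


z_bar = 7.4000 - 10.6000i
z*z_bar = 7.4^2 + 10.6^2 = 54.76 + 112.36 = 167.12

z_bar = 7.4000 - 10.6000i, z*z_bar = 167.12


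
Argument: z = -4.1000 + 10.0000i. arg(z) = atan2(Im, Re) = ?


Re = -4.1, Im = 10
arg = atan2(10, -4.1) = 112.2936 degrees

arg(z) = 112.2936 degrees


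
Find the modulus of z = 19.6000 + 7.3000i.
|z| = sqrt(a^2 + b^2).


|z| = sqrt(19.6^2 + 7.3^2) = sqrt(384.16 + 53.29) = sqrt(437.45) = 20.9153

|z| = 20.9153


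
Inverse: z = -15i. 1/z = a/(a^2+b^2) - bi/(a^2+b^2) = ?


|z|^2 = 0+225 = 225
1/z = (0 + 15i)/225

1/z = 0 + 0.0667i


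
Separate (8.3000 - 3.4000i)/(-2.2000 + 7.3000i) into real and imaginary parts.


Multiply by conjugate: (8.3000 - 3.4000i)(-2.2000 - 7.3000i) / ((-2.2)^2 + 7.3^2)
Numerator real = 8.3*(-2.2) - (3.4)*7.3 = -43.08
Numerator imag = -3.4*(-2.2) - 8.3*7.3 = -53.11
Denominator = 58.13
Re(z) = -43.08/58.13 = -0.7411
Im(z) = -53.11/58.13 = -0.9136

Re(z) = -0.7411, Im(z) = -0.9136


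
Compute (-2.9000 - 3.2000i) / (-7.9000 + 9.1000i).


Conjugate of z2 = -7.9000 - 9.1000i
Numerator: (-2.9000 - 3.2000i)(-7.9000 - 9.1000i) = -6.2100 + 51.6700i
Denominator: (-7.9)^2 + 9.1^2 = 145.22
Result = (-6.2100 + 51.6700i)/145.22

-0.0428 + 0.3558i


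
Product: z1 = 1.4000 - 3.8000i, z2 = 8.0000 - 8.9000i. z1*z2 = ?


Real = 1.4*8 - (-3.8)*(-8.9) = 11.2 - 33.82 = -22.62
Imag = 1.4*(-8.9) + 8*(-3.8) = -12.46 - (30.4) = -42.86

-22.6200 - 42.8600i


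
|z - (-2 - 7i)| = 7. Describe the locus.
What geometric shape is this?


|z - z0| = r is a circle with center z0 and radius r.
Center = (-2, -7), radius = 7

Circle with center (-2, -7) and radius 7


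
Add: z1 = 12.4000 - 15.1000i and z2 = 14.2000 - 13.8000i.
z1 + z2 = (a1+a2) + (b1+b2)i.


Real: 12.4 + 14.2 = 26.6
Imag: -15.1 - 13.8 = -28.9

26.6000 - 28.9000i


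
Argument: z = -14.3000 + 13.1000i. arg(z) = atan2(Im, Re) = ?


Re = -14.3, Im = 13.1
arg = atan2(13.1, -14.3) = 137.5077 degrees

arg(z) = 137.5077 degrees


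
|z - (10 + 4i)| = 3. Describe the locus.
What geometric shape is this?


|z - z0| = r is a circle with center z0 and radius r.
Center = (10, 4), radius = 3

Circle with center (10, 4) and radius 3


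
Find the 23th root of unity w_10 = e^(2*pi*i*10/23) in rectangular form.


Angle = 360*10/23 = 156.5217°
a = cos(156.5217°) = -0.9172
b = sin(156.5217°) = 0.3984

-0.9172 + 0.3984i


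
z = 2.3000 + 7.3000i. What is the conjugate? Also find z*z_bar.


z_bar = 2.3000 - 7.3000i
z*z_bar = 2.3^2 + 7.3^2 = 5.29 + 53.29 = 58.58

z_bar = 2.3000 - 7.3000i, z*z_bar = 58.58


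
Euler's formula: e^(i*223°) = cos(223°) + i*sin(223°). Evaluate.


cos(223°) = -0.7314
sin(223°) = -0.6820

e^(i*223°) = -0.7314 - 0.6820i


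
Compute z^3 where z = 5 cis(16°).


r^3 = 5^3 = 125
n*theta = 3*16° = 48° = 48° (mod 360)
a = 125*cos(48°) = 83.6413
b = 125*sin(48°) = 92.8931

125 cis(48°) = 83.6413 + 92.8931i


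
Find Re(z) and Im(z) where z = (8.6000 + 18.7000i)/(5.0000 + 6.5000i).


Multiply by conjugate: (8.6000 + 18.7000i)(5.0000 - 6.5000i) / (5^2 + 6.5^2)
Numerator real = 8.6*5 + 18.7*6.5 = 164.55
Numerator imag = 18.7*5 - 8.6*6.5 = 37.6
Denominator = 67.25
Re(z) = 164.55/67.25 = 2.4468
Im(z) = 37.6/67.25 = 0.5591

Re(z) = 2.4468, Im(z) = 0.5591
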